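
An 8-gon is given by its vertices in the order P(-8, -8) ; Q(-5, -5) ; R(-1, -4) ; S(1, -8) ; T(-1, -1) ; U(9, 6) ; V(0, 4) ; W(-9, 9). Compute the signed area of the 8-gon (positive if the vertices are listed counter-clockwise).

118.5

Apply Gauss's area formula: 2A = Σ (x_i·y_{i+1} − x_{i+1}·y_i), indices taken mod 8.
Σ = (0) + (15) + (12) + (-9) + (3) + (36) + (36) + (144) = 237
Signed area = Σ/2 = 118.5 (positive ⇒ counter-clockwise traversal).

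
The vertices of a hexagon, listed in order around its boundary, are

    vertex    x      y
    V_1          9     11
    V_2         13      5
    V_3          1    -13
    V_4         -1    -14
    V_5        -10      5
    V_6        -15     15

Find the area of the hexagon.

Apply Gauss's area formula: 2A = Σ (x_i·y_{i+1} − x_{i+1}·y_i), indices taken mod 6.
V_1→V_2: (9)(5) − (13)(11) = -98
V_2→V_3: (13)(-13) − (1)(5) = -174
V_3→V_4: (1)(-14) − (-1)(-13) = -27
V_4→V_5: (-1)(5) − (-10)(-14) = -145
V_5→V_6: (-10)(15) − (-15)(5) = -75
V_6→V_1: (-15)(11) − (9)(15) = -300
Σ = -819
Area = |Σ|/2 = 409.5.

409.5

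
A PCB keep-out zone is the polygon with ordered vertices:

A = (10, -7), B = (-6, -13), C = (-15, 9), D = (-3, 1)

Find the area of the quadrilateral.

199

Apply Gauss's area formula: 2A = Σ (x_i·y_{i+1} − x_{i+1}·y_i), indices taken mod 4.
A→B: (10)(-13) − (-6)(-7) = -172
B→C: (-6)(9) − (-15)(-13) = -249
C→D: (-15)(1) − (-3)(9) = 12
D→A: (-3)(-7) − (10)(1) = 11
Σ = -398
Area = |Σ|/2 = 199.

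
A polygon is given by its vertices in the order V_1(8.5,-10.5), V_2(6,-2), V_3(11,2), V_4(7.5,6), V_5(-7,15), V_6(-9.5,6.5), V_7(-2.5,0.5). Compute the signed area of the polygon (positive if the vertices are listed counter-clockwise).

Apply the surveyor's formula: 2A = Σ (x_i·y_{i+1} − x_{i+1}·y_i), indices taken mod 7.
Σ = (46) + (34) + (51) + (154.5) + (97) + (11.5) + (22) = 416
Signed area = Σ/2 = 208 (positive ⇒ counter-clockwise traversal).

208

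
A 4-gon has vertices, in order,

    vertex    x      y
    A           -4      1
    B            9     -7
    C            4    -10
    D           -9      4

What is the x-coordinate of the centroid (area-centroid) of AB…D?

Apply the shoelace formula. First the cross-terms c_i = x_i·y_{i+1} − x_{i+1}·y_i:
  19, -62, -74, 7  ⇒  2A = -110, A = -55.
Then Σ (x_i + x_{i+1})·c_i = -432, so x̄ = -432 / (6·(-55)) = 72/55.

72/55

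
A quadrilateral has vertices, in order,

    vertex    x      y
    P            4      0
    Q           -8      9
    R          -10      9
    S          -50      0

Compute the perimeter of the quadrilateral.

112

|PQ| = √((-12)² + (9)²) = √225 = 15
|QR| = √((-2)² + (0)²) = √4 = 2
|RS| = √((-40)² + (-9)²) = √1681 = 41
|SP| = √((54)² + (0)²) = √2916 = 54
Perimeter = 15 + 2 + 41 + 54 = 112.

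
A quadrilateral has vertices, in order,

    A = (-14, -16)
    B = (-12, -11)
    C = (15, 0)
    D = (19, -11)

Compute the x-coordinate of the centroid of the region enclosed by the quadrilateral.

4.3125

Apply the shoelace (surveyor's) formula. First the cross-terms c_i = x_i·y_{i+1} − x_{i+1}·y_i:
  -38, 165, -165, -458  ⇒  2A = -496, A = -248.
Then Σ (x_i + x_{i+1})·c_i = -6417, so x̄ = -6417 / (6·(-248)) = 4.3125.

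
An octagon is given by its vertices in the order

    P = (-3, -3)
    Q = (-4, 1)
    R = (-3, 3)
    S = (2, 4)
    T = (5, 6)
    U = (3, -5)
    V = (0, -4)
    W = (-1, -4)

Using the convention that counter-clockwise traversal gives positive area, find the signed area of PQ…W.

-59

Cross-terms: -15, -9, -18, -8, -43, -12, -4, -9  ⇒  Σ = -118
Signed area = Σ/2 = -59 (negative ⇒ clockwise traversal).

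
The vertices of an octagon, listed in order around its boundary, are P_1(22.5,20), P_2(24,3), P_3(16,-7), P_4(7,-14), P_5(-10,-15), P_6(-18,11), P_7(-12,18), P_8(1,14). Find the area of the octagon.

Cross-terms: -412.5, -216, -175, -245, -380, -192, -186, -295  ⇒  Σ = -2101.5
Area = |Σ|/2 = 1050.75.

1050.75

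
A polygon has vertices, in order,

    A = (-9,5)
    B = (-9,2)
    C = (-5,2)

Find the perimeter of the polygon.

12

|AB| = √((0)² + (-3)²) = √9 = 3
|BC| = √((4)² + (0)²) = √16 = 4
|CA| = √((-4)² + (3)²) = √25 = 5
Perimeter = 3 + 4 + 5 = 12.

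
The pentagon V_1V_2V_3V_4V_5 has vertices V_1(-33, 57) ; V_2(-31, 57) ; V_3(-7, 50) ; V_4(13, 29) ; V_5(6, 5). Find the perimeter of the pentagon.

|V_1V_2| = √((2)² + (0)²) = √4 = 2
|V_2V_3| = √((24)² + (-7)²) = √625 = 25
|V_3V_4| = √((20)² + (-21)²) = √841 = 29
|V_4V_5| = √((-7)² + (-24)²) = √625 = 25
|V_5V_1| = √((-39)² + (52)²) = √4225 = 65
Perimeter = 2 + 25 + 29 + 25 + 65 = 146.

146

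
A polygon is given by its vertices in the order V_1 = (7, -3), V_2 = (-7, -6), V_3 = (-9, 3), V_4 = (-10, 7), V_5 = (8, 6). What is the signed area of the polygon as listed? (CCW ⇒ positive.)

Σ = (-63) + (-75) + (-33) + (-116) + (-66) = -353
Signed area = Σ/2 = -176.5 (negative ⇒ clockwise traversal).

-176.5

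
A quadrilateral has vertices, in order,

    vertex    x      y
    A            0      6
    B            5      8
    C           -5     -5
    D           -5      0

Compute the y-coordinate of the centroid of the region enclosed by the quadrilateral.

43/21

Apply the shoelace (surveyor's) formula. First the cross-terms c_i = x_i·y_{i+1} − x_{i+1}·y_i:
  -30, 15, -25, -30  ⇒  2A = -70, A = -35.
Then Σ (y_i + y_{i+1})·c_i = -430, so ȳ = -430 / (6·(-35)) = 43/21.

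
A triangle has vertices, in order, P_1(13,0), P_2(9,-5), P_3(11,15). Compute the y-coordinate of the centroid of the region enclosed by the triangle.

10/3

Apply Gauss's area formula. First the cross-terms c_i = x_i·y_{i+1} − x_{i+1}·y_i:
  -65, 190, -195  ⇒  2A = -70, A = -35.
Then Σ (y_i + y_{i+1})·c_i = -700, so ȳ = -700 / (6·(-35)) = 10/3.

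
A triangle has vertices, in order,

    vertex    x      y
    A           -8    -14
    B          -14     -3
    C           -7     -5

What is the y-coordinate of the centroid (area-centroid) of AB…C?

-22/3

Apply the shoelace formula. First the cross-terms c_i = x_i·y_{i+1} − x_{i+1}·y_i:
  -172, 49, 58  ⇒  2A = -65, A = -32.5.
Then Σ (y_i + y_{i+1})·c_i = 1430, so ȳ = 1430 / (6·(-32.5)) = -22/3.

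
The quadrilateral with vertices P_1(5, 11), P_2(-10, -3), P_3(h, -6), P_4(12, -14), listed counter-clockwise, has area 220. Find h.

-1

Write out the shoelace sum; only the two edges meeting at P_3 involve h:
2·Area = [((-10)·(-6) − h·(-3)) + (h·(-14) − 12·(-6))] + 297
       = -11·h + 429 = 440
⇒ h = -1.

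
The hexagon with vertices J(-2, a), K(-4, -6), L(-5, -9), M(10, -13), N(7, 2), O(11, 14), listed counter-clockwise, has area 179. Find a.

The doubled signed area Σ (x_i y_{i+1} − x_{i+1} y_i) is linear in a.
With a=0 it equals 388; the coefficient of a is 15 (from the two edges through J).
So 15·a + 388 = 2·179 = 358 ⇒ a = -2.

-2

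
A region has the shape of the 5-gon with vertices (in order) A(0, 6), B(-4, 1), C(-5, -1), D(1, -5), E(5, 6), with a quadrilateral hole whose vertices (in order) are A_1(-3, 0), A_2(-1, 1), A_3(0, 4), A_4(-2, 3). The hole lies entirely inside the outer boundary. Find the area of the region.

55

Outer boundary:
Apply the shoelace (surveyor's) formula: 2A = Σ (x_i·y_{i+1} − x_{i+1}·y_i), indices taken mod 5.
Σ = (24) + (9) + (26) + (31) + (30) = 120
Area = |Σ|/2 = 60.
Hole:
Σ = (-3) + (-4) + (8) + (9) = 10
Area = |Σ|/2 = 5.
Net area = 60 − 5 = 55.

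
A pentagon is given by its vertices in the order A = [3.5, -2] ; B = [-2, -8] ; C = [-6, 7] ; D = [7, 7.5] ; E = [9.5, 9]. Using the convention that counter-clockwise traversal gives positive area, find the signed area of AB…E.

-123.375

Σ = (-32) + (-62) + (-94) + (-8.25) + (-50.5) = -246.75
Signed area = Σ/2 = -123.375 (negative ⇒ clockwise traversal).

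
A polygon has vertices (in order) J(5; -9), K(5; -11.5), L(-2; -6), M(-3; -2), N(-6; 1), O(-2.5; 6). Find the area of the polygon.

67.75

Apply Gauss's area formula: 2A = Σ (x_i·y_{i+1} − x_{i+1}·y_i), indices taken mod 6.
Cross-terms: -12.5, -53, -14, -15, -33.5, -7.5  ⇒  Σ = -135.5
Area = |Σ|/2 = 67.75.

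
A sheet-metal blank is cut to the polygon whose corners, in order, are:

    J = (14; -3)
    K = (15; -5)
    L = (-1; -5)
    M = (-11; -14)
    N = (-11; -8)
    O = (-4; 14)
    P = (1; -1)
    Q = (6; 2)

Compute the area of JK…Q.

Apply Gauss's area formula: 2A = Σ (x_i·y_{i+1} − x_{i+1}·y_i), indices taken mod 8.
Cross-terms: -25, -80, -41, -66, -186, -10, 8, -46  ⇒  Σ = -446
Area = |Σ|/2 = 223.

223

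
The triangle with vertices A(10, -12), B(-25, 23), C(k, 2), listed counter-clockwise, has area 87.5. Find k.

The doubled signed area Σ (x_i y_{i+1} − x_{i+1} y_i) is linear in k.
With k=0 it equals -140; the coefficient of k is -35 (from the two edges through C).
So -35·k + -140 = 2·87.5 = 175 ⇒ k = -9.

-9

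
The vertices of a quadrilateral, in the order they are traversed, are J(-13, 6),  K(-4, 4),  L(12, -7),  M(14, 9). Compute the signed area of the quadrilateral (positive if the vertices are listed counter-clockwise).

Cross-terms: -28, -20, 206, 201  ⇒  Σ = 359
Signed area = Σ/2 = 179.5 (positive ⇒ counter-clockwise traversal).

179.5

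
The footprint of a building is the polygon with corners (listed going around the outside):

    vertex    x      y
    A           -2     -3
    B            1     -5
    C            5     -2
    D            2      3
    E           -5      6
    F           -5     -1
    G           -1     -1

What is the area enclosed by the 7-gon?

A→B: (-2)(-5) − (1)(-3) = 13
B→C: (1)(-2) − (5)(-5) = 23
C→D: (5)(3) − (2)(-2) = 19
D→E: (2)(6) − (-5)(3) = 27
E→F: (-5)(-1) − (-5)(6) = 35
F→G: (-5)(-1) − (-1)(-1) = 4
G→A: (-1)(-3) − (-2)(-1) = 1
Σ = 122
Area = |Σ|/2 = 61.

61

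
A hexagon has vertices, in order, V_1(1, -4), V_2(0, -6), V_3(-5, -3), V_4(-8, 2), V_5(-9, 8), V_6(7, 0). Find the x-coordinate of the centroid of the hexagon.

-157/75

Apply the shoelace (surveyor's) formula. First the cross-terms c_i = x_i·y_{i+1} − x_{i+1}·y_i:
  -6, -30, -34, -46, -56, -28  ⇒  2A = -200, A = -100.
Then Σ (x_i + x_{i+1})·c_i = 1256, so x̄ = 1256 / (6·(-100)) = -157/75.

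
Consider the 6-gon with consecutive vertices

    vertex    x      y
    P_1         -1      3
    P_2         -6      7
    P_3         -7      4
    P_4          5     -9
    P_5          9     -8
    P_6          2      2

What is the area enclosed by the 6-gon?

Apply Gauss's area formula: 2A = Σ (x_i·y_{i+1} − x_{i+1}·y_i), indices taken mod 6.
P_1→P_2: (-1)(7) − (-6)(3) = 11
P_2→P_3: (-6)(4) − (-7)(7) = 25
P_3→P_4: (-7)(-9) − (5)(4) = 43
P_4→P_5: (5)(-8) − (9)(-9) = 41
P_5→P_6: (9)(2) − (2)(-8) = 34
P_6→P_1: (2)(3) − (-1)(2) = 8
Σ = 162
Area = |Σ|/2 = 81.

81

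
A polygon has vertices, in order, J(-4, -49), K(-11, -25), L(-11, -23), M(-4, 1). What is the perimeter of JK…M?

102

|JK| = √((-7)² + (24)²) = √625 = 25
|KL| = √((0)² + (2)²) = √4 = 2
|LM| = √((7)² + (24)²) = √625 = 25
|MJ| = √((0)² + (-50)²) = √2500 = 50
Perimeter = 25 + 2 + 25 + 50 = 102.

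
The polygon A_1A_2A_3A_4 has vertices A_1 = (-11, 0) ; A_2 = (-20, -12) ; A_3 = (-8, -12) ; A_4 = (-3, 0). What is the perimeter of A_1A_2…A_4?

48

|A_1A_2| = √((-9)² + (-12)²) = √225 = 15
|A_2A_3| = √((12)² + (0)²) = √144 = 12
|A_3A_4| = √((5)² + (12)²) = √169 = 13
|A_4A_1| = √((-8)² + (0)²) = √64 = 8
Perimeter = 15 + 12 + 13 + 8 = 48.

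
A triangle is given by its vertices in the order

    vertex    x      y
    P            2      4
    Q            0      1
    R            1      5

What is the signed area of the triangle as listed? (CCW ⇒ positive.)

Apply the surveyor's formula: 2A = Σ (x_i·y_{i+1} − x_{i+1}·y_i), indices taken mod 3.
Cross-terms: 2, -1, -6  ⇒  Σ = -5
Signed area = Σ/2 = -2.5 (negative ⇒ clockwise traversal).

-2.5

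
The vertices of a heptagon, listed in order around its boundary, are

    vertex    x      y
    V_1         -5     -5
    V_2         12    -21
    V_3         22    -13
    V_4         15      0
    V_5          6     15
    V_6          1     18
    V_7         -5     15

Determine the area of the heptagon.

Cross-terms: 165, 306, 195, 225, 93, 105, 100  ⇒  Σ = 1189
Area = |Σ|/2 = 594.5.

594.5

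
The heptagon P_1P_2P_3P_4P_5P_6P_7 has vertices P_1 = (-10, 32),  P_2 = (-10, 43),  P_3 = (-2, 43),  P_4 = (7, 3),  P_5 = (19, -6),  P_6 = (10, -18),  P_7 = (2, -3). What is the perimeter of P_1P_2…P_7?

144

|P_1P_2| = √((0)² + (11)²) = √121 = 11
|P_2P_3| = √((8)² + (0)²) = √64 = 8
|P_3P_4| = √((9)² + (-40)²) = √1681 = 41
|P_4P_5| = √((12)² + (-9)²) = √225 = 15
|P_5P_6| = √((-9)² + (-12)²) = √225 = 15
|P_6P_7| = √((-8)² + (15)²) = √289 = 17
|P_7P_1| = √((-12)² + (35)²) = √1369 = 37
Perimeter = 11 + 8 + 41 + 15 + 15 + 17 + 37 = 144.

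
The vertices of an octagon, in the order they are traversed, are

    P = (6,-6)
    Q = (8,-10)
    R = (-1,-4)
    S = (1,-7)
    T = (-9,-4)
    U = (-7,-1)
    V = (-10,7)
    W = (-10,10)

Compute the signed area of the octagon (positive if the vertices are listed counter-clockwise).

-109

Apply Gauss's area formula: 2A = Σ (x_i·y_{i+1} − x_{i+1}·y_i), indices taken mod 8.
Cross-terms: -12, -42, 11, -67, -19, -59, -30, 0  ⇒  Σ = -218
Signed area = Σ/2 = -109 (negative ⇒ clockwise traversal).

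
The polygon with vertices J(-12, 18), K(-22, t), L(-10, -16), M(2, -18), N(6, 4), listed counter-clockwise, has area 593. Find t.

23

The doubled signed area Σ (x_i y_{i+1} − x_{i+1} y_i) is linear in t.
With t=0 it equals 1232; the coefficient of t is -2 (from the two edges through K).
So -2·t + 1232 = 2·593 = 1186 ⇒ t = 23.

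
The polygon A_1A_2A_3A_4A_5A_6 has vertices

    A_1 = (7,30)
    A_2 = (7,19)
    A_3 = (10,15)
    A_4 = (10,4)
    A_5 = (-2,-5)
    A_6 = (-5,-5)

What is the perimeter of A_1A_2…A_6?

|A_1A_2| = √((0)² + (-11)²) = √121 = 11
|A_2A_3| = √((3)² + (-4)²) = √25 = 5
|A_3A_4| = √((0)² + (-11)²) = √121 = 11
|A_4A_5| = √((-12)² + (-9)²) = √225 = 15
|A_5A_6| = √((-3)² + (0)²) = √9 = 3
|A_6A_1| = √((12)² + (35)²) = √1369 = 37
Perimeter = 11 + 5 + 11 + 15 + 3 + 37 = 82.

82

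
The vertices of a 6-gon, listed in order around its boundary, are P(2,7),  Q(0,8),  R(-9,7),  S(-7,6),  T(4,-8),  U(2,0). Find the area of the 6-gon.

Σ = (16) + (72) + (-5) + (32) + (16) + (14) = 145
Area = |Σ|/2 = 72.5.

72.5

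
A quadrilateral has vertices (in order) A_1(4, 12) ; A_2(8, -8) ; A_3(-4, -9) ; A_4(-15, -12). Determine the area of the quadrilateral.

225.5

Apply the shoelace (surveyor's) formula: 2A = Σ (x_i·y_{i+1} − x_{i+1}·y_i), indices taken mod 4.
A_1→A_2: (4)(-8) − (8)(12) = -128
A_2→A_3: (8)(-9) − (-4)(-8) = -104
A_3→A_4: (-4)(-12) − (-15)(-9) = -87
A_4→A_1: (-15)(12) − (4)(-12) = -132
Σ = -451
Area = |Σ|/2 = 225.5.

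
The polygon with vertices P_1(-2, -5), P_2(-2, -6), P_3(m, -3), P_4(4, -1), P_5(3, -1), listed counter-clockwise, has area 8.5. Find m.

The doubled signed area Σ (x_i y_{i+1} − x_{i+1} y_i) is linear in m.
With m=0 it equals 2; the coefficient of m is 5 (from the two edges through P_3).
So 5·m + 2 = 2·8.5 = 17 ⇒ m = 3.

3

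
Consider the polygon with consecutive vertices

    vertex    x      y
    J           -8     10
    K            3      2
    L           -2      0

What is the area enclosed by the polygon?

31

Apply Gauss's area formula: 2A = Σ (x_i·y_{i+1} − x_{i+1}·y_i), indices taken mod 3.
Σ = (-46) + (4) + (-20) = -62
Area = |Σ|/2 = 31.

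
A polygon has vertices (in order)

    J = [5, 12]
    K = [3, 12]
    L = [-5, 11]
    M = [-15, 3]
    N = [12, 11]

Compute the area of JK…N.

Apply the shoelace formula: 2A = Σ (x_i·y_{i+1} − x_{i+1}·y_i), indices taken mod 5.
Σ = (24) + (93) + (150) + (-201) + (89) = 155
Area = |Σ|/2 = 77.5.

77.5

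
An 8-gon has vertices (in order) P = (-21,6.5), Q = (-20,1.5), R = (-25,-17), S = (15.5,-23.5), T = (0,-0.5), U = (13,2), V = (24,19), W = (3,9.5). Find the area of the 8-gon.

Apply the surveyor's formula: 2A = Σ (x_i·y_{i+1} − x_{i+1}·y_i), indices taken mod 8.
Cross-terms: 98.5, 377.5, 851, -7.75, 6.5, 199, 171, 219  ⇒  Σ = 1914.75
Area = |Σ|/2 = 957.375.

957.375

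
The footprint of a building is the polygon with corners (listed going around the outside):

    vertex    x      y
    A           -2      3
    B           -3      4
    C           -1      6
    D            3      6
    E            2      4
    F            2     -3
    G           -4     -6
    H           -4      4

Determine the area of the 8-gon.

Apply the shoelace formula: 2A = Σ (x_i·y_{i+1} − x_{i+1}·y_i), indices taken mod 8.
Σ = (1) + (-14) + (-24) + (0) + (-14) + (-24) + (-40) + (-4) = -119
Area = |Σ|/2 = 59.5.

59.5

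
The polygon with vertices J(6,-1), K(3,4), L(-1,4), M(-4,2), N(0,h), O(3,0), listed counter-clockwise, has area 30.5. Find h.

-1

Write out the shoelace sum; only the two edges meeting at N involve h:
2·Area = [((-4)·h − 0·2) + (0·0 − 3·h)] + 54
       = -7·h + 54 = 61
⇒ h = -1.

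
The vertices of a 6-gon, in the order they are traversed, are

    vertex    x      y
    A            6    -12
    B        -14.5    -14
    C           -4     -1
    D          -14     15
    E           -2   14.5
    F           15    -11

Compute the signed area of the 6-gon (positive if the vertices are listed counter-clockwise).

-428

A→B: (6)(-14) − (-14.5)(-12) = -258
B→C: (-14.5)(-1) − (-4)(-14) = -41.5
C→D: (-4)(15) − (-14)(-1) = -74
D→E: (-14)(14.5) − (-2)(15) = -173
E→F: (-2)(-11) − (15)(14.5) = -195.5
F→A: (15)(-12) − (6)(-11) = -114
Σ = -856
Signed area = Σ/2 = -428 (negative ⇒ clockwise traversal).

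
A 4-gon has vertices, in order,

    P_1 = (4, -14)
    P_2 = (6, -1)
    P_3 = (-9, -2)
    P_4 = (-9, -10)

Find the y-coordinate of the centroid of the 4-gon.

-665/99

Apply the shoelace formula. First the cross-terms c_i = x_i·y_{i+1} − x_{i+1}·y_i:
  80, -21, 72, 166  ⇒  2A = 297, A = 148.5.
Then Σ (y_i + y_{i+1})·c_i = -5985, so ȳ = -5985 / (6·148.5) = -665/99.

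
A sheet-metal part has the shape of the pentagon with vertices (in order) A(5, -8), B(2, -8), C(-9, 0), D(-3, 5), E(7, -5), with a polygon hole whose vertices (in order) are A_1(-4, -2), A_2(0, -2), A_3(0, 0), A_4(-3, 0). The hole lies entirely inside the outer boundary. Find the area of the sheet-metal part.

89

Outer boundary:
A→B: (5)(-8) − (2)(-8) = -24
B→C: (2)(0) − (-9)(-8) = -72
C→D: (-9)(5) − (-3)(0) = -45
D→E: (-3)(-5) − (7)(5) = -20
E→A: (7)(-8) − (5)(-5) = -31
Σ = -192
Area = |Σ|/2 = 96.
Hole:
Apply the shoelace (surveyor's) formula: 2A = Σ (x_i·y_{i+1} − x_{i+1}·y_i), indices taken mod 4.
A_1→A_2: (-4)(-2) − (0)(-2) = 8
A_2→A_3: (0)(0) − (0)(-2) = 0
A_3→A_4: (0)(0) − (-3)(0) = 0
A_4→A_1: (-3)(-2) − (-4)(0) = 6
Σ = 14
Area = |Σ|/2 = 7.
Net area = 96 − 7 = 89.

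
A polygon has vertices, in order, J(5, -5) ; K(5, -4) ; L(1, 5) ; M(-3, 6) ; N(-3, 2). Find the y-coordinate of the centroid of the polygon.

37/27

Apply the shoelace formula. First the cross-terms c_i = x_i·y_{i+1} − x_{i+1}·y_i:
  5, 29, 21, 12, 5  ⇒  2A = 72, A = 36.
Then Σ (y_i + y_{i+1})·c_i = 296, so ȳ = 296 / (6·36) = 37/27.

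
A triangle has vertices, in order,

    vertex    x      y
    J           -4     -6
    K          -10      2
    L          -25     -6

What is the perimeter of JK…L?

|JK| = √((-6)² + (8)²) = √100 = 10
|KL| = √((-15)² + (-8)²) = √289 = 17
|LJ| = √((21)² + (0)²) = √441 = 21
Perimeter = 10 + 17 + 21 = 48.

48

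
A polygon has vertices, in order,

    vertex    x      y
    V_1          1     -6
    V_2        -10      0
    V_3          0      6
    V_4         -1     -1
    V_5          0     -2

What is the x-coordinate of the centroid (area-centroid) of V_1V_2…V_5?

-189/55

Apply the shoelace formula. First the cross-terms c_i = x_i·y_{i+1} − x_{i+1}·y_i:
  -60, -60, 6, 2, 2  ⇒  2A = -110, A = -55.
Then Σ (x_i + x_{i+1})·c_i = 1134, so x̄ = 1134 / (6·(-55)) = -189/55.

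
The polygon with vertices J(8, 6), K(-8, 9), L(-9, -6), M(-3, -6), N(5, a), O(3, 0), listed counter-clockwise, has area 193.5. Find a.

-9

Write out the shoelace sum; only the two edges meeting at N involve a:
2·Area = [((-3)·a − 5·(-6)) + (5·0 − 3·a)] + 303
       = -6·a + 333 = 387
⇒ a = -9.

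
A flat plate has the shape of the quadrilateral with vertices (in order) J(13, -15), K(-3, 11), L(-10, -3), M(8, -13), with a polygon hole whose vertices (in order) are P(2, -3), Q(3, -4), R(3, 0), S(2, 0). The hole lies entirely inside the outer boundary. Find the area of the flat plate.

Outer boundary:
J→K: (13)(11) − (-3)(-15) = 98
K→L: (-3)(-3) − (-10)(11) = 119
L→M: (-10)(-13) − (8)(-3) = 154
M→J: (8)(-15) − (13)(-13) = 49
Σ = 420
Area = |Σ|/2 = 210.
Hole:
Apply the surveyor's formula: 2A = Σ (x_i·y_{i+1} − x_{i+1}·y_i), indices taken mod 4.
P→Q: (2)(-4) − (3)(-3) = 1
Q→R: (3)(0) − (3)(-4) = 12
R→S: (3)(0) − (2)(0) = 0
S→P: (2)(-3) − (2)(0) = -6
Σ = 7
Area = |Σ|/2 = 3.5.
Net area = 210 − 3.5 = 206.5.

206.5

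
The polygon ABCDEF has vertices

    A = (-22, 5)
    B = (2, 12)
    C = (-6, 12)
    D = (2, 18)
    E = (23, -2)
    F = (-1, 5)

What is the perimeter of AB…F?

|AB| = √((24)² + (7)²) = √625 = 25
|BC| = √((-8)² + (0)²) = √64 = 8
|CD| = √((8)² + (6)²) = √100 = 10
|DE| = √((21)² + (-20)²) = √841 = 29
|EF| = √((-24)² + (7)²) = √625 = 25
|FA| = √((-21)² + (0)²) = √441 = 21
Perimeter = 25 + 8 + 10 + 29 + 25 + 21 = 118.

118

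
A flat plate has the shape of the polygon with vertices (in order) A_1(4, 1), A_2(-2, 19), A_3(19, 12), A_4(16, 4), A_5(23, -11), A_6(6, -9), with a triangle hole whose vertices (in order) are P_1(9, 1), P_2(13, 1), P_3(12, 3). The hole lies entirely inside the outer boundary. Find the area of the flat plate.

Outer boundary:
Apply the shoelace formula: 2A = Σ (x_i·y_{i+1} − x_{i+1}·y_i), indices taken mod 6.
Σ = (78) + (-385) + (-116) + (-268) + (-141) + (42) = -790
Area = |Σ|/2 = 395.
Hole:
Σ = (-4) + (27) + (-15) = 8
Area = |Σ|/2 = 4.
Net area = 395 − 4 = 391.

391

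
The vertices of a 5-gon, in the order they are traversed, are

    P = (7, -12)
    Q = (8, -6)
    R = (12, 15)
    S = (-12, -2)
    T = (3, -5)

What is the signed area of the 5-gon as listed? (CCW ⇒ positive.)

Apply Gauss's area formula: 2A = Σ (x_i·y_{i+1} − x_{i+1}·y_i), indices taken mod 5.
P→Q: (7)(-6) − (8)(-12) = 54
Q→R: (8)(15) − (12)(-6) = 192
R→S: (12)(-2) − (-12)(15) = 156
S→T: (-12)(-5) − (3)(-2) = 66
T→P: (3)(-12) − (7)(-5) = -1
Σ = 467
Signed area = Σ/2 = 233.5 (positive ⇒ counter-clockwise traversal).

233.5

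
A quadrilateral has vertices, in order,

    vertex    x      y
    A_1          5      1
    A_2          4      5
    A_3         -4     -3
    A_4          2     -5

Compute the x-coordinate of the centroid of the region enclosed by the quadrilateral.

Apply the surveyor's formula. First the cross-terms c_i = x_i·y_{i+1} − x_{i+1}·y_i:
  21, 8, 26, 27  ⇒  2A = 82, A = 41.
Then Σ (x_i + x_{i+1})·c_i = 326, so x̄ = 326 / (6·41) = 163/123.

163/123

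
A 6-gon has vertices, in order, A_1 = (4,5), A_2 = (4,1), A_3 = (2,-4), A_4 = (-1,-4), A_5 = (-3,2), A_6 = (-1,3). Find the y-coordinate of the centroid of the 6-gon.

Apply Gauss's area formula. First the cross-terms c_i = x_i·y_{i+1} − x_{i+1}·y_i:
  -16, -18, -12, -14, -7, -17  ⇒  2A = -84, A = -42.
Then Σ (y_i + y_{i+1})·c_i = -89, so ȳ = -89 / (6·(-42)) = 89/252.

89/252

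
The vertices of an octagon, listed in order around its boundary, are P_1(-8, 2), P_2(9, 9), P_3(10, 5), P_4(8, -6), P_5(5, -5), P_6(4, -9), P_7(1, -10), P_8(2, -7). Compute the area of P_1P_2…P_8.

Apply the surveyor's formula: 2A = Σ (x_i·y_{i+1} − x_{i+1}·y_i), indices taken mod 8.
P_1→P_2: (-8)(9) − (9)(2) = -90
P_2→P_3: (9)(5) − (10)(9) = -45
P_3→P_4: (10)(-6) − (8)(5) = -100
P_4→P_5: (8)(-5) − (5)(-6) = -10
P_5→P_6: (5)(-9) − (4)(-5) = -25
P_6→P_7: (4)(-10) − (1)(-9) = -31
P_7→P_8: (1)(-7) − (2)(-10) = 13
P_8→P_1: (2)(2) − (-8)(-7) = -52
Σ = -340
Area = |Σ|/2 = 170.

170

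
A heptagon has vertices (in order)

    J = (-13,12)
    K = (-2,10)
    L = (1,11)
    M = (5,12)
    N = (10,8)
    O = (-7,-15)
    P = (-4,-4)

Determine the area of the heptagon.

Cross-terms: -106, -32, -43, -80, -94, -32, -100  ⇒  Σ = -487
Area = |Σ|/2 = 243.5.

243.5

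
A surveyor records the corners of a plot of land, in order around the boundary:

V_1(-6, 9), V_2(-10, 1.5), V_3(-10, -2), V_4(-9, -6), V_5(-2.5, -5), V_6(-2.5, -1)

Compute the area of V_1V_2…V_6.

Apply Gauss's area formula: 2A = Σ (x_i·y_{i+1} − x_{i+1}·y_i), indices taken mod 6.
Σ = (81) + (35) + (42) + (30) + (-10) + (-28.5) = 149.5
Area = |Σ|/2 = 74.75.

74.75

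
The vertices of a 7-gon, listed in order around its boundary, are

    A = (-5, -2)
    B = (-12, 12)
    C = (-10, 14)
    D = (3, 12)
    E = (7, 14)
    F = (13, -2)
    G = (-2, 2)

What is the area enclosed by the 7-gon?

Cross-terms: -84, -48, -162, -42, -196, 22, 14  ⇒  Σ = -496
Area = |Σ|/2 = 248.

248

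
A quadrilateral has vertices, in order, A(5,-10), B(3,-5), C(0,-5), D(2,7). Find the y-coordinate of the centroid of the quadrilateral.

-52/33

Apply the surveyor's formula. First the cross-terms c_i = x_i·y_{i+1} − x_{i+1}·y_i:
  5, -15, 10, -55  ⇒  2A = -55, A = -27.5.
Then Σ (y_i + y_{i+1})·c_i = 260, so ȳ = 260 / (6·(-27.5)) = -52/33.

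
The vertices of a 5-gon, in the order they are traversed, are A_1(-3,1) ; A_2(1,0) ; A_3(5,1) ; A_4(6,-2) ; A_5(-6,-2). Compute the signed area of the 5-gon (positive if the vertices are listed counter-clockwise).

-26

Apply the shoelace formula: 2A = Σ (x_i·y_{i+1} − x_{i+1}·y_i), indices taken mod 5.
Σ = (-1) + (1) + (-16) + (-24) + (-12) = -52
Signed area = Σ/2 = -26 (negative ⇒ clockwise traversal).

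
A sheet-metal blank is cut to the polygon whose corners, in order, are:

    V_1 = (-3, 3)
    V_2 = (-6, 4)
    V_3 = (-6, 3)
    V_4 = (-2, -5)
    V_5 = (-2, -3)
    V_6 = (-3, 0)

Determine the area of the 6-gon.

Σ = (6) + (6) + (36) + (-4) + (-9) + (-9) = 26
Area = |Σ|/2 = 13.

13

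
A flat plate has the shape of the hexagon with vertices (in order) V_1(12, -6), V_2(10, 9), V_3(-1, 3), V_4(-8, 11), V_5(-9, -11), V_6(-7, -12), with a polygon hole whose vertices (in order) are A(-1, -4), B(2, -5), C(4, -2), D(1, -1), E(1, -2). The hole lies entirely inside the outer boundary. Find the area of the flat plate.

302

Outer boundary:
Apply the shoelace (surveyor's) formula: 2A = Σ (x_i·y_{i+1} − x_{i+1}·y_i), indices taken mod 6.
Cross-terms: 168, 39, 13, 187, 31, 186  ⇒  Σ = 624
Area = |Σ|/2 = 312.
Hole:
Apply the shoelace (surveyor's) formula: 2A = Σ (x_i·y_{i+1} − x_{i+1}·y_i), indices taken mod 5.
Σ = (13) + (16) + (-2) + (-1) + (-6) = 20
Area = |Σ|/2 = 10.
Net area = 312 − 10 = 302.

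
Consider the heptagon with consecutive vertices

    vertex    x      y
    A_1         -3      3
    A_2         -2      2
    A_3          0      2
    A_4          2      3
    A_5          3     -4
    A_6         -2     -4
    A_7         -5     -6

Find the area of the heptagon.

43

Apply the surveyor's formula: 2A = Σ (x_i·y_{i+1} − x_{i+1}·y_i), indices taken mod 7.
Cross-terms: 0, -4, -4, -17, -20, -8, -33  ⇒  Σ = -86
Area = |Σ|/2 = 43.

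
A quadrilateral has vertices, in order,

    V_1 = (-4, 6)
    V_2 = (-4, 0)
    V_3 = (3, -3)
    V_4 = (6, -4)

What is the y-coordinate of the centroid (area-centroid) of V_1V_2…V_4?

53/93

Apply Gauss's area formula. First the cross-terms c_i = x_i·y_{i+1} − x_{i+1}·y_i:
  24, 12, 6, 20  ⇒  2A = 62, A = 31.
Then Σ (y_i + y_{i+1})·c_i = 106, so ȳ = 106 / (6·31) = 53/93.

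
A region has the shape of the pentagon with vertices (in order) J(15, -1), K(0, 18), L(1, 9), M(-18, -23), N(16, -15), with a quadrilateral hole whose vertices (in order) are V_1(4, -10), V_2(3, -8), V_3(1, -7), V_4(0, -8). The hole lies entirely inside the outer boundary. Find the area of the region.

614.5

Outer boundary:
Σ = (270) + (-18) + (139) + (638) + (209) = 1238
Area = |Σ|/2 = 619.
Hole:
Σ = (-2) + (-13) + (-8) + (32) = 9
Area = |Σ|/2 = 4.5.
Net area = 619 − 4.5 = 614.5.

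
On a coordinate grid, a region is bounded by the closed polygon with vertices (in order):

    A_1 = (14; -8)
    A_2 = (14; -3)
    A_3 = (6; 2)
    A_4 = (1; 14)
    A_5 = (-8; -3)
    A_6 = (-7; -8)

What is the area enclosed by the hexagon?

A_1→A_2: (14)(-3) − (14)(-8) = 70
A_2→A_3: (14)(2) − (6)(-3) = 46
A_3→A_4: (6)(14) − (1)(2) = 82
A_4→A_5: (1)(-3) − (-8)(14) = 109
A_5→A_6: (-8)(-8) − (-7)(-3) = 43
A_6→A_1: (-7)(-8) − (14)(-8) = 168
Σ = 518
Area = |Σ|/2 = 259.

259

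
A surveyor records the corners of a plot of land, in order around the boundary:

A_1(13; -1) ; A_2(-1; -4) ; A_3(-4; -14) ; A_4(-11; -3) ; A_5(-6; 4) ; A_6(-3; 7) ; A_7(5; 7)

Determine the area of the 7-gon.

Σ = (-53) + (-2) + (-142) + (-62) + (-30) + (-56) + (-96) = -441
Area = |Σ|/2 = 220.5.

220.5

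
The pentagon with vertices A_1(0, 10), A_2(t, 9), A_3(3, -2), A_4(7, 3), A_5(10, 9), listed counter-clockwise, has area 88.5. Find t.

-4

Write out the shoelace sum; only the two edges meeting at A_2 involve t:
2·Area = [(0·9 − t·10) + (t·(-2) − 3·9)] + 156
       = -12·t + 129 = 177
⇒ t = -4.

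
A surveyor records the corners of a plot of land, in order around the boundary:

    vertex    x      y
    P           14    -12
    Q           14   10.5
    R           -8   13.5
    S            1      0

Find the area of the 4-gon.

281.25

Apply the shoelace (surveyor's) formula: 2A = Σ (x_i·y_{i+1} − x_{i+1}·y_i), indices taken mod 4.
Cross-terms: 315, 273, -13.5, -12  ⇒  Σ = 562.5
Area = |Σ|/2 = 281.25.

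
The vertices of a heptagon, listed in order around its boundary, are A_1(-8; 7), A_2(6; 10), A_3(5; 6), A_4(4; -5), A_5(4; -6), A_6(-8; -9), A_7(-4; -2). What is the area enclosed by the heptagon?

168.5

Apply the shoelace (surveyor's) formula: 2A = Σ (x_i·y_{i+1} − x_{i+1}·y_i), indices taken mod 7.
Σ = (-122) + (-14) + (-49) + (-4) + (-84) + (-20) + (-44) = -337
Area = |Σ|/2 = 168.5.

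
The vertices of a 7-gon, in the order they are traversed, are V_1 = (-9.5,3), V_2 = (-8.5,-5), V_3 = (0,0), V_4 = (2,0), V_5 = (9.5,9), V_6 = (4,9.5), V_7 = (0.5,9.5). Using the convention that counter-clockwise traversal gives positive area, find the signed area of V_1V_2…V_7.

135.125

Σ = (73) + (0) + (0) + (18) + (54.25) + (33.25) + (91.75) = 270.25
Signed area = Σ/2 = 135.125 (positive ⇒ counter-clockwise traversal).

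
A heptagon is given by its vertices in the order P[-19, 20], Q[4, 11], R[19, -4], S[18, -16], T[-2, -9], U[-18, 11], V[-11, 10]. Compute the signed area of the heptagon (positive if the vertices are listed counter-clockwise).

-606.5

Apply the shoelace formula: 2A = Σ (x_i·y_{i+1} − x_{i+1}·y_i), indices taken mod 7.
P→Q: (-19)(11) − (4)(20) = -289
Q→R: (4)(-4) − (19)(11) = -225
R→S: (19)(-16) − (18)(-4) = -232
S→T: (18)(-9) − (-2)(-16) = -194
T→U: (-2)(11) − (-18)(-9) = -184
U→V: (-18)(10) − (-11)(11) = -59
V→P: (-11)(20) − (-19)(10) = -30
Σ = -1213
Signed area = Σ/2 = -606.5 (negative ⇒ clockwise traversal).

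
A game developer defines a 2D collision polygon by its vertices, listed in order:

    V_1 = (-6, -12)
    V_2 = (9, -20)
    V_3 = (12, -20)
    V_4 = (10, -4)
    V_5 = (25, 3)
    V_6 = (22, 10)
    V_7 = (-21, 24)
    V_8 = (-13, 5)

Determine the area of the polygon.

Apply Gauss's area formula: 2A = Σ (x_i·y_{i+1} − x_{i+1}·y_i), indices taken mod 8.
Σ = (228) + (60) + (152) + (130) + (184) + (738) + (207) + (186) = 1885
Area = |Σ|/2 = 942.5.

942.5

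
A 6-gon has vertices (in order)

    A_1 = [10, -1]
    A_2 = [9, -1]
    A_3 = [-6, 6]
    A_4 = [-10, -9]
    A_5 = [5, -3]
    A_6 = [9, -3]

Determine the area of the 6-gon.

134.5

Cross-terms: -1, 48, 114, 75, 12, 21  ⇒  Σ = 269
Area = |Σ|/2 = 134.5.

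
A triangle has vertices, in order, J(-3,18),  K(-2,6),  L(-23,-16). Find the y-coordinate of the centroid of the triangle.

Apply the surveyor's formula. First the cross-terms c_i = x_i·y_{i+1} − x_{i+1}·y_i:
  18, 170, -462  ⇒  2A = -274, A = -137.
Then Σ (y_i + y_{i+1})·c_i = -2192, so ȳ = -2192 / (6·(-137)) = 8/3.

8/3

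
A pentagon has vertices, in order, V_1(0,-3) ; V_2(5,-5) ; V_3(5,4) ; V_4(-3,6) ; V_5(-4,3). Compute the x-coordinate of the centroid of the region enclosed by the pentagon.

Apply the shoelace (surveyor's) formula. First the cross-terms c_i = x_i·y_{i+1} − x_{i+1}·y_i:
  15, 45, 42, 15, 12  ⇒  2A = 129, A = 64.5.
Then Σ (x_i + x_{i+1})·c_i = 456, so x̄ = 456 / (6·64.5) = 152/129.

152/129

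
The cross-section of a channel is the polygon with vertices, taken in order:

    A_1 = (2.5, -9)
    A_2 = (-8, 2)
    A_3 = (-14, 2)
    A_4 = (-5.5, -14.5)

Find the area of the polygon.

122.375

Apply the shoelace formula: 2A = Σ (x_i·y_{i+1} − x_{i+1}·y_i), indices taken mod 4.
A_1→A_2: (2.5)(2) − (-8)(-9) = -67
A_2→A_3: (-8)(2) − (-14)(2) = 12
A_3→A_4: (-14)(-14.5) − (-5.5)(2) = 214
A_4→A_1: (-5.5)(-9) − (2.5)(-14.5) = 85.75
Σ = 244.75
Area = |Σ|/2 = 122.375.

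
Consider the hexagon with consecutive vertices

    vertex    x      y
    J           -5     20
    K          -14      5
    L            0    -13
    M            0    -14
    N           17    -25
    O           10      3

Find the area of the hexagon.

Apply the shoelace formula: 2A = Σ (x_i·y_{i+1} − x_{i+1}·y_i), indices taken mod 6.
Σ = (255) + (182) + (0) + (238) + (301) + (215) = 1191
Area = |Σ|/2 = 595.5.

595.5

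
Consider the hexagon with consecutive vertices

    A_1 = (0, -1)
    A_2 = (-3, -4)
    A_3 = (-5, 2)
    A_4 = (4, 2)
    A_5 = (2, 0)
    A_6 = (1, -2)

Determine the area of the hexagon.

Cross-terms: -3, -26, -18, -4, -4, -1  ⇒  Σ = -56
Area = |Σ|/2 = 28.

28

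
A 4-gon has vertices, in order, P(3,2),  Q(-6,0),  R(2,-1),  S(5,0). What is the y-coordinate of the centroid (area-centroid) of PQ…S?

1/3

Apply the surveyor's formula. First the cross-terms c_i = x_i·y_{i+1} − x_{i+1}·y_i:
  12, 6, 5, 10  ⇒  2A = 33, A = 16.5.
Then Σ (y_i + y_{i+1})·c_i = 33, so ȳ = 33 / (6·16.5) = 1/3.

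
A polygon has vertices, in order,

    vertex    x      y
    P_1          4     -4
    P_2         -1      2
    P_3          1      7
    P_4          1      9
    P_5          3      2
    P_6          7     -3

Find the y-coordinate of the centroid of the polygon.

197/201

Apply the surveyor's formula. First the cross-terms c_i = x_i·y_{i+1} − x_{i+1}·y_i:
  4, -9, 2, -25, -23, -16  ⇒  2A = -67, A = -33.5.
Then Σ (y_i + y_{i+1})·c_i = -197, so ȳ = -197 / (6·(-33.5)) = 197/201.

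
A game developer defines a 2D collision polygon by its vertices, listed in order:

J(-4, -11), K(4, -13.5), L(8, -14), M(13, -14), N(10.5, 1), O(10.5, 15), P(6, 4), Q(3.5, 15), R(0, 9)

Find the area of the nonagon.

311.25

Cross-terms: 98, 52, 70, 160, 147, -48, 76, 31.5, 36  ⇒  Σ = 622.5
Area = |Σ|/2 = 311.25.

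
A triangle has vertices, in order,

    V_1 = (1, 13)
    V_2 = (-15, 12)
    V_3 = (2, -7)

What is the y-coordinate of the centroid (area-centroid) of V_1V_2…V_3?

Apply Gauss's area formula. First the cross-terms c_i = x_i·y_{i+1} − x_{i+1}·y_i:
  207, 81, 33  ⇒  2A = 321, A = 160.5.
Then Σ (y_i + y_{i+1})·c_i = 5778, so ȳ = 5778 / (6·160.5) = 6.

6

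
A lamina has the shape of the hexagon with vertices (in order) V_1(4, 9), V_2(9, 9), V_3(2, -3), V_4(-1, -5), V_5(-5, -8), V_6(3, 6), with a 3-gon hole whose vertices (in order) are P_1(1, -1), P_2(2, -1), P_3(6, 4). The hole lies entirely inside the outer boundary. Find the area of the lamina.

59

Outer boundary:
Σ = (-45) + (-45) + (-13) + (-17) + (-6) + (3) = -123
Area = |Σ|/2 = 61.5.
Hole:
Σ = (1) + (14) + (-10) = 5
Area = |Σ|/2 = 2.5.
Net area = 61.5 − 2.5 = 59.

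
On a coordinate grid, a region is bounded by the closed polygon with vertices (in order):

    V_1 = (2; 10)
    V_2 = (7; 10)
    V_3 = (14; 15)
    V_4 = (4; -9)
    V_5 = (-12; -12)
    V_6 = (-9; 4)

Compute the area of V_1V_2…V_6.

340.5

Apply the surveyor's formula: 2A = Σ (x_i·y_{i+1} − x_{i+1}·y_i), indices taken mod 6.
Cross-terms: -50, -35, -186, -156, -156, -98  ⇒  Σ = -681
Area = |Σ|/2 = 340.5.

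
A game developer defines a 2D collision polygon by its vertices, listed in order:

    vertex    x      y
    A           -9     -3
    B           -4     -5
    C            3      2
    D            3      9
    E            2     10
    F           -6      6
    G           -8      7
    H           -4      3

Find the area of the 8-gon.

97

Apply Gauss's area formula: 2A = Σ (x_i·y_{i+1} − x_{i+1}·y_i), indices taken mod 8.
Σ = (33) + (7) + (21) + (12) + (72) + (6) + (4) + (39) = 194
Area = |Σ|/2 = 97.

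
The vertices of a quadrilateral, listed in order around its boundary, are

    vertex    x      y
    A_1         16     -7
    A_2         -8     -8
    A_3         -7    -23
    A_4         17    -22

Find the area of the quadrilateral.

361

Apply the shoelace formula: 2A = Σ (x_i·y_{i+1} − x_{i+1}·y_i), indices taken mod 4.
Σ = (-184) + (128) + (545) + (233) = 722
Area = |Σ|/2 = 361.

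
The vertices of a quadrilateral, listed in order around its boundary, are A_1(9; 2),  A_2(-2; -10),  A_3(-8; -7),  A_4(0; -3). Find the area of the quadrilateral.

A_1→A_2: (9)(-10) − (-2)(2) = -86
A_2→A_3: (-2)(-7) − (-8)(-10) = -66
A_3→A_4: (-8)(-3) − (0)(-7) = 24
A_4→A_1: (0)(2) − (9)(-3) = 27
Σ = -101
Area = |Σ|/2 = 50.5.

50.5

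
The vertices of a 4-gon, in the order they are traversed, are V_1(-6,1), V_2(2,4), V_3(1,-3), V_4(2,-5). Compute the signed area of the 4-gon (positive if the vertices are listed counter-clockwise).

Apply Gauss's area formula: 2A = Σ (x_i·y_{i+1} − x_{i+1}·y_i), indices taken mod 4.
Σ = (-26) + (-10) + (1) + (-28) = -63
Signed area = Σ/2 = -31.5 (negative ⇒ clockwise traversal).

-31.5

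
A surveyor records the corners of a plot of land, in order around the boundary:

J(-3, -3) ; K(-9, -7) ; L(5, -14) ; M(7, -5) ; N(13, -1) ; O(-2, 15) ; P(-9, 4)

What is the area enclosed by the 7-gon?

322.5

J→K: (-3)(-7) − (-9)(-3) = -6
K→L: (-9)(-14) − (5)(-7) = 161
L→M: (5)(-5) − (7)(-14) = 73
M→N: (7)(-1) − (13)(-5) = 58
N→O: (13)(15) − (-2)(-1) = 193
O→P: (-2)(4) − (-9)(15) = 127
P→J: (-9)(-3) − (-3)(4) = 39
Σ = 645
Area = |Σ|/2 = 322.5.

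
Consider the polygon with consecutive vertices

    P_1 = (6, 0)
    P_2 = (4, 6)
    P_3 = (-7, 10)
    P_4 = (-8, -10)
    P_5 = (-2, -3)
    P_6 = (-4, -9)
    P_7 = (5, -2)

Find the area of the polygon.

171.5

Σ = (36) + (82) + (150) + (4) + (6) + (53) + (12) = 343
Area = |Σ|/2 = 171.5.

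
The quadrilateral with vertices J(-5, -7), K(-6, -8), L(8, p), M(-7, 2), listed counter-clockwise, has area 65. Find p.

The doubled signed area Σ (x_i y_{i+1} − x_{i+1} y_i) is linear in p.
With p=0 it equals 137; the coefficient of p is 1 (from the two edges through L).
So 1·p + 137 = 2·65 = 130 ⇒ p = -7.

-7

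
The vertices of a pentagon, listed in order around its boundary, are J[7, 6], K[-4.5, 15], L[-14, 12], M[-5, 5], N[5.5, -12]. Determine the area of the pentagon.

213.75

J→K: (7)(15) − (-4.5)(6) = 132
K→L: (-4.5)(12) − (-14)(15) = 156
L→M: (-14)(5) − (-5)(12) = -10
M→N: (-5)(-12) − (5.5)(5) = 32.5
N→J: (5.5)(6) − (7)(-12) = 117
Σ = 427.5
Area = |Σ|/2 = 213.75.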